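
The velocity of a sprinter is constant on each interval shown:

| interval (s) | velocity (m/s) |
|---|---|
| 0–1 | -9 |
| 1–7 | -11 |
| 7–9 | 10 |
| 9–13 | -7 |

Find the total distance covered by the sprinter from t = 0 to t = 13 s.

Total distance travelled is ∫|v| dt — sum the magnitudes of each area piece.
0–1 s: |-9| × 1 = 9 m
1–7 s: |-11| × 6 = 66 m
7–9 s: |10| × 2 = 20 m
9–13 s: |-7| × 4 = 28 m
Total distance = 123 m

123 m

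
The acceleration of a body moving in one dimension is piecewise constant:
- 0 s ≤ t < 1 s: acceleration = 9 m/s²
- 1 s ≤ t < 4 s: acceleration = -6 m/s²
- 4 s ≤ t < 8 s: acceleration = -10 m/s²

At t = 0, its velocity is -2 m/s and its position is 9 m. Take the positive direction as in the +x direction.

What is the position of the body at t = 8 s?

-118.5 m

On each constant-a segment, Δv = aΔt and Δx = v₀Δt + ½aΔt²; chain segment to segment.
0–1 s: v starts -2 m/s; Δx = -2·1 + ½·9·1² = 2.5 m; v ends 7 m/s.
1–4 s: v starts 7 m/s; Δx = 7·3 + ½·-6·3² = -6 m; v ends -11 m/s.
4–8 s: v starts -11 m/s; Δx = -11·4 + ½·-10·4² = -124 m; v ends -51 m/s.
x(8) = 9 + Σ Δx = -118.5 m.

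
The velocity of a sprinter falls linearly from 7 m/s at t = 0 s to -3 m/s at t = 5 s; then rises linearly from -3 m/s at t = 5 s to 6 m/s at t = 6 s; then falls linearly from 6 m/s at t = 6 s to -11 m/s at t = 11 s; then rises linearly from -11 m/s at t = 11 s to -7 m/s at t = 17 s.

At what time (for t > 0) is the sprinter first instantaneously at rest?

v changes sign on 0–5 s (from 7 to -3); the graph is linear there, so v = 0 at t = 0 + (-7)·(5 − 0)/(-3 − 7) = 3.5 s.

t = 3.5 s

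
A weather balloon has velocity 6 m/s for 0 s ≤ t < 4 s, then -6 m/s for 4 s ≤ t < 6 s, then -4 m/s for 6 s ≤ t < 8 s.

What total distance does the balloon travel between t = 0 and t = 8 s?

44 m

Distance (not displacement) is the total path length: add the absolute areas under v-t.
0–4 s: |6| × 4 = 24 m
4–6 s: |-6| × 2 = 12 m
6–8 s: |-4| × 2 = 8 m
Total distance = 44 m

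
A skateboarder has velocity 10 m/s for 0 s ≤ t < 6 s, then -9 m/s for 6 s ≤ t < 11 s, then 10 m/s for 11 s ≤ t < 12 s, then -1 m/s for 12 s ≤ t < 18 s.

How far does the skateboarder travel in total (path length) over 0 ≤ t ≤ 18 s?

Total distance travelled is ∫|v| dt — sum the magnitudes of each area piece.
0–6 s: |10| × 6 = 60 m
6–11 s: |-9| × 5 = 45 m
11–12 s: |10| × 1 = 10 m
12–18 s: |-1| × 6 = 6 m
Total distance = 121 m

121 m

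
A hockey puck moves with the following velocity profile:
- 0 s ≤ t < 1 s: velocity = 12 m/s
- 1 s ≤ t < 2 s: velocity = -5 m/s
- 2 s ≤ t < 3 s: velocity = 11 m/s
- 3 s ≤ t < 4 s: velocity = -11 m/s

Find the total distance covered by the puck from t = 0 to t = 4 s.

Total distance travelled is ∫|v| dt — sum the magnitudes of each area piece.
0–1 s: |12| × 1 = 12 m
1–2 s: |-5| × 1 = 5 m
2–3 s: |11| × 1 = 11 m
3–4 s: |-11| × 1 = 11 m
Total distance = 39 m

39 m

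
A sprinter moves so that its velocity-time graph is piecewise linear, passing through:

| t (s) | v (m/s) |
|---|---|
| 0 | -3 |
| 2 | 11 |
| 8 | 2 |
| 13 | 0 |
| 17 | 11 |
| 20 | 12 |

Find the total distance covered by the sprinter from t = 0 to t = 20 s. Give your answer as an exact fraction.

Total distance travelled is ∫|v| dt — sum the magnitudes of each area piece.
0–2 s: v = 0 at t = 3/7 s; triangle areas 9/14 + 121/14 = 65/7 m
2–8 s: |½(11 + 2)(6)| = 39 m
8–13 s: |½(2 + 0)(5)| = 5 m
13–17 s: |½(0 + 11)(4)| = 22 m
17–20 s: |½(11 + 12)(3)| = 34.5 m
Total distance = 1537/14 m

1537/14 m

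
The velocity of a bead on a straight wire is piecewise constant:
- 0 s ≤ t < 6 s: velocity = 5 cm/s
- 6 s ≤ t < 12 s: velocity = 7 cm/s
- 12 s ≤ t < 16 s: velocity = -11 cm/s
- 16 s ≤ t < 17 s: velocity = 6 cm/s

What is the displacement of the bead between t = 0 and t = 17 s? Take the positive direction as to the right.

Displacement is the signed area under the v-t curve.
0–6 s: 5 × 6 = 30 cm
6–12 s: 7 × 6 = 42 cm
12–16 s: -11 × 4 = -44 cm
16–17 s: 6 × 1 = 6 cm
Net displacement = 34 cm

34 cm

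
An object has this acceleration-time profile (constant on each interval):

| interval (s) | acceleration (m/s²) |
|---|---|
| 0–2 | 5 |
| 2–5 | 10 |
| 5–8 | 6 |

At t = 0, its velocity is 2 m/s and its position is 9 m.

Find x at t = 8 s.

On each constant-a segment, Δv = aΔt and Δx = v₀Δt + ½aΔt²; chain segment to segment.
0–2 s: v starts 2 m/s; Δx = 2·2 + ½·5·2² = 14 m; v ends 12 m/s.
2–5 s: v starts 12 m/s; Δx = 12·3 + ½·10·3² = 81 m; v ends 42 m/s.
5–8 s: v starts 42 m/s; Δx = 42·3 + ½·6·3² = 153 m; v ends 60 m/s.
x(8) = 9 + Σ Δx = 257 m.

257 m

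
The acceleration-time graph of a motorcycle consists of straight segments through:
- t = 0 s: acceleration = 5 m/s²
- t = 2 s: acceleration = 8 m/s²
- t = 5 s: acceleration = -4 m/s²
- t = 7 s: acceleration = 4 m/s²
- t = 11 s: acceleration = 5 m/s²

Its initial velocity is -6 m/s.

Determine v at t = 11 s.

Δv equals the area under the a-t graph; then v = v₀ + Δv.
0–2 s: ½(5 + 8)(2) = 13 m/s
2–5 s: ½(8 + -4)(3) = 6 m/s
5–7 s: ½(-4 + 4)(2) = 0 m/s
7–11 s: ½(4 + 5)(4) = 18 m/s
Δv = 37 m/s, so v(11) = -6 + (37) = 31 m/s.

31 m/s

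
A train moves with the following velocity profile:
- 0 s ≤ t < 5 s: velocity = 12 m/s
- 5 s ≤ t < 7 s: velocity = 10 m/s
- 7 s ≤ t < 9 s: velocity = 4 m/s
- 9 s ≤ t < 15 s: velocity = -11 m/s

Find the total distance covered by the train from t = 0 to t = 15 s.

154 m

Distance (not displacement) is the total path length: add the absolute areas under v-t.
0–5 s: |12| × 5 = 60 m
5–7 s: |10| × 2 = 20 m
7–9 s: |4| × 2 = 8 m
9–15 s: |-11| × 6 = 66 m
Total distance = 154 m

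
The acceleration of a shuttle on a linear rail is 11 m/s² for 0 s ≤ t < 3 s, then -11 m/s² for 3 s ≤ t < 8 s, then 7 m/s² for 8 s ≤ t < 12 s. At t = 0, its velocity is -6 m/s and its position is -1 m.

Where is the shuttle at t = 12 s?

On each constant-a segment, Δv = aΔt and Δx = v₀Δt + ½aΔt²; chain segment to segment.
0–3 s: v starts -6 m/s; Δx = -6·3 + ½·11·3² = 31.5 m; v ends 27 m/s.
3–8 s: v starts 27 m/s; Δx = 27·5 + ½·-11·5² = -2.5 m; v ends -28 m/s.
8–12 s: v starts -28 m/s; Δx = -28·4 + ½·7·4² = -56 m; v ends 0 m/s.
x(12) = -1 + Σ Δx = -28 m.

-28 m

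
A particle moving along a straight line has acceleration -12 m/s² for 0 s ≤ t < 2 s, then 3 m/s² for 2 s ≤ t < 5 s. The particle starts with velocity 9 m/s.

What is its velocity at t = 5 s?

-6 m/s

Δv equals the area under the a-t graph; then v = v₀ + Δv.
0–2 s: -12 × 2 = -24 m/s
2–5 s: 3 × 3 = 9 m/s
Δv = -15 m/s, so v(5) = 9 + (-15) = -6 m/s.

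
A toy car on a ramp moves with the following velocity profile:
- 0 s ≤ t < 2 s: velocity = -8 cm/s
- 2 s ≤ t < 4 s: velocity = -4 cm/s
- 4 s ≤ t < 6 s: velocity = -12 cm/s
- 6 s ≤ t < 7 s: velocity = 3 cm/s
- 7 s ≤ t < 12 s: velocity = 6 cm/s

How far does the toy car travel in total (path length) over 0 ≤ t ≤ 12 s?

Total distance travelled is ∫|v| dt — sum the magnitudes of each area piece.
0–2 s: |-8| × 2 = 16 cm
2–4 s: |-4| × 2 = 8 cm
4–6 s: |-12| × 2 = 24 cm
6–7 s: |3| × 1 = 3 cm
7–12 s: |6| × 5 = 30 cm
Total distance = 81 cm

81 cm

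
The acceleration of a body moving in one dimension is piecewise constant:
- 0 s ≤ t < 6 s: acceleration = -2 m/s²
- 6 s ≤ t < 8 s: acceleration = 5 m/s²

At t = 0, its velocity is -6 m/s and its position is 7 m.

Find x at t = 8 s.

-91 m

On each constant-a segment, Δv = aΔt and Δx = v₀Δt + ½aΔt²; chain segment to segment.
0–6 s: v starts -6 m/s; Δx = -6·6 + ½·-2·6² = -72 m; v ends -18 m/s.
6–8 s: v starts -18 m/s; Δx = -18·2 + ½·5·2² = -26 m; v ends -8 m/s.
x(8) = 7 + Σ Δx = -91 m.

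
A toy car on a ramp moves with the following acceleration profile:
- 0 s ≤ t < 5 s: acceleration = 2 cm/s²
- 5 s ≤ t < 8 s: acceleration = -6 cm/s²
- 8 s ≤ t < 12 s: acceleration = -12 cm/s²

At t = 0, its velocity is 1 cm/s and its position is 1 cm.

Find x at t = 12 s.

On each constant-a segment, Δv = aΔt and Δx = v₀Δt + ½aΔt²; chain segment to segment.
0–5 s: v starts 1 cm/s; Δx = 1·5 + ½·2·5² = 30 cm; v ends 11 cm/s.
5–8 s: v starts 11 cm/s; Δx = 11·3 + ½·-6·3² = 6 cm; v ends -7 cm/s.
8–12 s: v starts -7 cm/s; Δx = -7·4 + ½·-12·4² = -124 cm; v ends -55 cm/s.
x(12) = 1 + Σ Δx = -87 cm.

-87 cm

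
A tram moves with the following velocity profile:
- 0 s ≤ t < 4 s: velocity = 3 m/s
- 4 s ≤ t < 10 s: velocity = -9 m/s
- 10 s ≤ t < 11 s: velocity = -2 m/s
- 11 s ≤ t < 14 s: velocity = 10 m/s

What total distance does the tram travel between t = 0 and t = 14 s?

Total distance travelled is ∫|v| dt — sum the magnitudes of each area piece.
0–4 s: |3| × 4 = 12 m
4–10 s: |-9| × 6 = 54 m
10–11 s: |-2| × 1 = 2 m
11–14 s: |10| × 3 = 30 m
Total distance = 98 m

98 m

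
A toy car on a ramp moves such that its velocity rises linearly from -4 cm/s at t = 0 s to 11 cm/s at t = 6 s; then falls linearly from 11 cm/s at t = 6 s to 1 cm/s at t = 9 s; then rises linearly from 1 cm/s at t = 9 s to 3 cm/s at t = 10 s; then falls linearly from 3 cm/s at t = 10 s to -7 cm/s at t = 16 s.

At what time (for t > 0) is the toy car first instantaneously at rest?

t = 1.6 s

v changes sign on 0–6 s (from -4 to 11); the graph is linear there, so v = 0 at t = 0 + (4)·(6 − 0)/(11 − -4) = 1.6 s.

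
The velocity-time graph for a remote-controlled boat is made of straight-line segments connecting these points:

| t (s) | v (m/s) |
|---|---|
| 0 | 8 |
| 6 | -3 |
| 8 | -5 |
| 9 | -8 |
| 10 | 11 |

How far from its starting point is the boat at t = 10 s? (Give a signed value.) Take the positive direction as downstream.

Net displacement equals the area under the velocity-time graph (areas below the axis count negative).
0–6 s: ½(8 + -3)(6) = 15 m
6–8 s: ½(-3 + -5)(2) = -8 m
8–9 s: ½(-5 + -8)(1) = -6.5 m
9–10 s: ½(-8 + 11)(1) = 1.5 m
Net displacement = 2 m

2 m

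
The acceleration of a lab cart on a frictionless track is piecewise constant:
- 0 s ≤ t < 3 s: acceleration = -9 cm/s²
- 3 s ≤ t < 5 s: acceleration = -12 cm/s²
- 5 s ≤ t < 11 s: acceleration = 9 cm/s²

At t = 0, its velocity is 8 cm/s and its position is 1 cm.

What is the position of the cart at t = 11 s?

On each constant-a segment, Δv = aΔt and Δx = v₀Δt + ½aΔt²; chain segment to segment.
0–3 s: v starts 8 cm/s; Δx = 8·3 + ½·-9·3² = -16.5 cm; v ends -19 cm/s.
3–5 s: v starts -19 cm/s; Δx = -19·2 + ½·-12·2² = -62 cm; v ends -43 cm/s.
5–11 s: v starts -43 cm/s; Δx = -43·6 + ½·9·6² = -96 cm; v ends 11 cm/s.
x(11) = 1 + Σ Δx = -173.5 cm.

-173.5 cm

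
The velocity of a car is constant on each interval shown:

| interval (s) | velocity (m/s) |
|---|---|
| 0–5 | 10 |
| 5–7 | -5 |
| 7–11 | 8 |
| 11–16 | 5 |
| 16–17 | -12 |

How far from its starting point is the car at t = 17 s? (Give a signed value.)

85 m

Displacement is the signed area under the v-t curve.
0–5 s: 10 × 5 = 50 m
5–7 s: -5 × 2 = -10 m
7–11 s: 8 × 4 = 32 m
11–16 s: 5 × 5 = 25 m
16–17 s: -12 × 1 = -12 m
Net displacement = 85 m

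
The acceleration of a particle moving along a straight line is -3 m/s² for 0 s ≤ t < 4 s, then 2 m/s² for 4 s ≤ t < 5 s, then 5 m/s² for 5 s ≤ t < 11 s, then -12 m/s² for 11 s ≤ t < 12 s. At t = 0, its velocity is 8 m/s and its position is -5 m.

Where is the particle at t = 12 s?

On each constant-a segment, Δv = aΔt and Δx = v₀Δt + ½aΔt²; chain segment to segment.
0–4 s: v starts 8 m/s; Δx = 8·4 + ½·-3·4² = 8 m; v ends -4 m/s.
4–5 s: v starts -4 m/s; Δx = -4·1 + ½·2·1² = -3 m; v ends -2 m/s.
5–11 s: v starts -2 m/s; Δx = -2·6 + ½·5·6² = 78 m; v ends 28 m/s.
11–12 s: v starts 28 m/s; Δx = 28·1 + ½·-12·1² = 22 m; v ends 16 m/s.
x(12) = -5 + Σ Δx = 100 m.

100 m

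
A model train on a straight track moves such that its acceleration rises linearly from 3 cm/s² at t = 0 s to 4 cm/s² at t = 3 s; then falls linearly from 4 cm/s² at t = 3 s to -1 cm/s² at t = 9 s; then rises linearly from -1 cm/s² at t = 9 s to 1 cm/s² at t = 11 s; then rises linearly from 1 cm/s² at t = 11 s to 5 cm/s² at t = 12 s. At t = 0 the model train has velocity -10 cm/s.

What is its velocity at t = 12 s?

12.5 cm/s

Δv equals the area under the a-t graph; then v = v₀ + Δv.
0–3 s: ½(3 + 4)(3) = 10.5 cm/s
3–9 s: ½(4 + -1)(6) = 9 cm/s
9–11 s: ½(-1 + 1)(2) = 0 cm/s
11–12 s: ½(1 + 5)(1) = 3 cm/s
Δv = 22.5 cm/s, so v(12) = -10 + (22.5) = 12.5 cm/s.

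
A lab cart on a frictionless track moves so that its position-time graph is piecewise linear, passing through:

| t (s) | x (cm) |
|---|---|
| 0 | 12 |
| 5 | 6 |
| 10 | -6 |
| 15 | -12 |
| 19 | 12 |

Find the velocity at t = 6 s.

-2.4 cm/s

Velocity is the slope of the x-t graph on 5–10 s: (-6 − 6)/(10 − 5) = -2.4 cm/s.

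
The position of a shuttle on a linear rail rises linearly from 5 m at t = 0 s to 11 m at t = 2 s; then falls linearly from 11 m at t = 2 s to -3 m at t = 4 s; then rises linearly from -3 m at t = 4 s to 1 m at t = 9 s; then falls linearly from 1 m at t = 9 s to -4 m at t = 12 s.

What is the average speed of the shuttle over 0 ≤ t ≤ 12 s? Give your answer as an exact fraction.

Average speed = (total path length)/(elapsed time); on a piecewise-linear x-t graph the path length is Σ|Δx|.
0–2 s: |Δx| = |11 − 5| = 6 m
2–4 s: |Δx| = |-3 − 11| = 14 m
4–9 s: |Δx| = |1 − -3| = 4 m
9–12 s: |Δx| = |-4 − 1| = 5 m
Total path = 29 m; average speed = 29/12 = 29/12 m/s.

29/12 m/s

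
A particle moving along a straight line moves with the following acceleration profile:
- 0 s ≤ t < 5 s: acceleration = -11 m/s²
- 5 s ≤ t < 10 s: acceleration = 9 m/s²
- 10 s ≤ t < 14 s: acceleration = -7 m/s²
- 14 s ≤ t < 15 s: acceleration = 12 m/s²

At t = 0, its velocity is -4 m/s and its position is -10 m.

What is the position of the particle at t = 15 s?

On each constant-a segment, Δv = aΔt and Δx = v₀Δt + ½aΔt²; chain segment to segment.
0–5 s: v starts -4 m/s; Δx = -4·5 + ½·-11·5² = -157.5 m; v ends -59 m/s.
5–10 s: v starts -59 m/s; Δx = -59·5 + ½·9·5² = -182.5 m; v ends -14 m/s.
10–14 s: v starts -14 m/s; Δx = -14·4 + ½·-7·4² = -112 m; v ends -42 m/s.
14–15 s: v starts -42 m/s; Δx = -42·1 + ½·12·1² = -36 m; v ends -30 m/s.
x(15) = -10 + Σ Δx = -498 m.

-498 m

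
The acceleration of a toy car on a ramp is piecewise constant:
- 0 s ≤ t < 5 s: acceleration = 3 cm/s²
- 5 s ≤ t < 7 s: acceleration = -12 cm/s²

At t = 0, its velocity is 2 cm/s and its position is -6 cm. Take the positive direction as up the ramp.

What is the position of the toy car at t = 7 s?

51.5 cm

On each constant-a segment, Δv = aΔt and Δx = v₀Δt + ½aΔt²; chain segment to segment.
0–5 s: v starts 2 cm/s; Δx = 2·5 + ½·3·5² = 47.5 cm; v ends 17 cm/s.
5–7 s: v starts 17 cm/s; Δx = 17·2 + ½·-12·2² = 10 cm; v ends -7 cm/s.
x(7) = -6 + Σ Δx = 51.5 cm.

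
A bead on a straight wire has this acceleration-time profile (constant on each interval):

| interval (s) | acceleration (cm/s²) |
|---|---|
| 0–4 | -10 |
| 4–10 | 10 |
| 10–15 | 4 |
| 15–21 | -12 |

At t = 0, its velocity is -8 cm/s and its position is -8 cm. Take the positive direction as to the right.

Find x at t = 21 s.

-142 cm

On each constant-a segment, Δv = aΔt and Δx = v₀Δt + ½aΔt²; chain segment to segment.
0–4 s: v starts -8 cm/s; Δx = -8·4 + ½·-10·4² = -112 cm; v ends -48 cm/s.
4–10 s: v starts -48 cm/s; Δx = -48·6 + ½·10·6² = -108 cm; v ends 12 cm/s.
10–15 s: v starts 12 cm/s; Δx = 12·5 + ½·4·5² = 110 cm; v ends 32 cm/s.
15–21 s: v starts 32 cm/s; Δx = 32·6 + ½·-12·6² = -24 cm; v ends -40 cm/s.
x(21) = -8 + Σ Δx = -142 cm.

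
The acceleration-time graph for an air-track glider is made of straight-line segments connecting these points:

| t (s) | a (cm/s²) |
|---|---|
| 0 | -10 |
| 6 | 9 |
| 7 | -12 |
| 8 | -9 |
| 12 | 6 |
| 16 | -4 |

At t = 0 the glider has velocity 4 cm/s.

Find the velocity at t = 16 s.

Δv equals the area under the a-t graph; then v = v₀ + Δv.
0–6 s: ½(-10 + 9)(6) = -3 cm/s
6–7 s: ½(9 + -12)(1) = -1.5 cm/s
7–8 s: ½(-12 + -9)(1) = -10.5 cm/s
8–12 s: ½(-9 + 6)(4) = -6 cm/s
12–16 s: ½(6 + -4)(4) = 4 cm/s
Δv = -17 cm/s, so v(16) = 4 + (-17) = -13 cm/s.

-13 cm/s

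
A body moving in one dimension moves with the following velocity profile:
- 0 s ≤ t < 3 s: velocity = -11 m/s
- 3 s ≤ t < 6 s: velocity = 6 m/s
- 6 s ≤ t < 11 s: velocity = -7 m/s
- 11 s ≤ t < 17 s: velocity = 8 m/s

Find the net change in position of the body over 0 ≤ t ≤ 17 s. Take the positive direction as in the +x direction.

Displacement is the signed area under the v-t curve.
0–3 s: -11 × 3 = -33 m
3–6 s: 6 × 3 = 18 m
6–11 s: -7 × 5 = -35 m
11–17 s: 8 × 6 = 48 m
Net displacement = -2 m

-2 m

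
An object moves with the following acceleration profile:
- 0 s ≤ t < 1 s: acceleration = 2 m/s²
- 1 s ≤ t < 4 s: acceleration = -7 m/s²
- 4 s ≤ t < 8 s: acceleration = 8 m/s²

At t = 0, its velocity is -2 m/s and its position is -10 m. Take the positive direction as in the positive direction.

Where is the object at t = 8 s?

On each constant-a segment, Δv = aΔt and Δx = v₀Δt + ½aΔt²; chain segment to segment.
0–1 s: v starts -2 m/s; Δx = -2·1 + ½·2·1² = -1 m; v ends 0 m/s.
1–4 s: v starts 0 m/s; Δx = 0·3 + ½·-7·3² = -31.5 m; v ends -21 m/s.
4–8 s: v starts -21 m/s; Δx = -21·4 + ½·8·4² = -20 m; v ends 11 m/s.
x(8) = -10 + Σ Δx = -62.5 m.

-62.5 m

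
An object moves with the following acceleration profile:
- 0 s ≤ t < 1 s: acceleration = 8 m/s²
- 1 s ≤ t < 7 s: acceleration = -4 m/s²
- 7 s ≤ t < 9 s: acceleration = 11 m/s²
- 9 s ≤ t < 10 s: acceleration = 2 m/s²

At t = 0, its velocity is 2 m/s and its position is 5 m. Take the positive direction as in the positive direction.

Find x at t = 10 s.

2 m

On each constant-a segment, Δv = aΔt and Δx = v₀Δt + ½aΔt²; chain segment to segment.
0–1 s: v starts 2 m/s; Δx = 2·1 + ½·8·1² = 6 m; v ends 10 m/s.
1–7 s: v starts 10 m/s; Δx = 10·6 + ½·-4·6² = -12 m; v ends -14 m/s.
7–9 s: v starts -14 m/s; Δx = -14·2 + ½·11·2² = -6 m; v ends 8 m/s.
9–10 s: v starts 8 m/s; Δx = 8·1 + ½·2·1² = 9 m; v ends 10 m/s.
x(10) = 5 + Σ Δx = 2 m.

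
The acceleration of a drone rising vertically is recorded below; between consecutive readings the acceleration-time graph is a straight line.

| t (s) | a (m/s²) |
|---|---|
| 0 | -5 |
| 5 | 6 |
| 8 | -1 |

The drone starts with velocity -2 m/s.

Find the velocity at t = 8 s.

8 m/s

Δv equals the area under the a-t graph; then v = v₀ + Δv.
0–5 s: ½(-5 + 6)(5) = 2.5 m/s
5–8 s: ½(6 + -1)(3) = 7.5 m/s
Δv = 10 m/s, so v(8) = -2 + (10) = 8 m/s.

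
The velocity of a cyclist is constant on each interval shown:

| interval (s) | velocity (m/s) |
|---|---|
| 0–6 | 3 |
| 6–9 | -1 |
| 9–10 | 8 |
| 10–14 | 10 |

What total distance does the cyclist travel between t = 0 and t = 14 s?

69 m

Distance (not displacement) is the total path length: add the absolute areas under v-t.
0–6 s: |3| × 6 = 18 m
6–9 s: |-1| × 3 = 3 m
9–10 s: |8| × 1 = 8 m
10–14 s: |10| × 4 = 40 m
Total distance = 69 m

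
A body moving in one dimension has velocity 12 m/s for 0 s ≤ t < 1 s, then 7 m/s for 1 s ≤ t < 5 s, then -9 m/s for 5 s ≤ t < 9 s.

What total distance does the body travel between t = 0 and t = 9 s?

76 m

Distance (not displacement) is the total path length: add the absolute areas under v-t.
0–1 s: |12| × 1 = 12 m
1–5 s: |7| × 4 = 28 m
5–9 s: |-9| × 4 = 36 m
Total distance = 76 m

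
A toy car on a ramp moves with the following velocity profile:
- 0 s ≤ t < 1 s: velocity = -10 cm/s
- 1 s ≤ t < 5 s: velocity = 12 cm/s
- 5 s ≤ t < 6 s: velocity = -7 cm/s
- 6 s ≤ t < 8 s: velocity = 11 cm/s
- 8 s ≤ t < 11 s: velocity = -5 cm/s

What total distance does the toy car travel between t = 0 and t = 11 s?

102 cm

Total distance travelled is ∫|v| dt — sum the magnitudes of each area piece.
0–1 s: |-10| × 1 = 10 cm
1–5 s: |12| × 4 = 48 cm
5–6 s: |-7| × 1 = 7 cm
6–8 s: |11| × 2 = 22 cm
8–11 s: |-5| × 3 = 15 cm
Total distance = 102 cm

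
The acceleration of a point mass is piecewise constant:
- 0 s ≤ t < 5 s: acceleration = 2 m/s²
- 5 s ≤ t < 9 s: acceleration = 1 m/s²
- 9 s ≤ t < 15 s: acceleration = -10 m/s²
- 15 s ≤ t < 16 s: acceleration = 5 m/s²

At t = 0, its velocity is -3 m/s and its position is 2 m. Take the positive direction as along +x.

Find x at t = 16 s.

-112.5 m

On each constant-a segment, Δv = aΔt and Δx = v₀Δt + ½aΔt²; chain segment to segment.
0–5 s: v starts -3 m/s; Δx = -3·5 + ½·2·5² = 10 m; v ends 7 m/s.
5–9 s: v starts 7 m/s; Δx = 7·4 + ½·1·4² = 36 m; v ends 11 m/s.
9–15 s: v starts 11 m/s; Δx = 11·6 + ½·-10·6² = -114 m; v ends -49 m/s.
15–16 s: v starts -49 m/s; Δx = -49·1 + ½·5·1² = -46.5 m; v ends -44 m/s.
x(16) = 2 + Σ Δx = -112.5 m.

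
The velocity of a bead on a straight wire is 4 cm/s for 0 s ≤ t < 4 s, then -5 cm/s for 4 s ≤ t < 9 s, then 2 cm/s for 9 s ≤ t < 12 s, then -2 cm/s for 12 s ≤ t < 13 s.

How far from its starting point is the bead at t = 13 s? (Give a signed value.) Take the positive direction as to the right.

-5 cm

Net displacement equals the area under the velocity-time graph (areas below the axis count negative).
0–4 s: 4 × 4 = 16 cm
4–9 s: -5 × 5 = -25 cm
9–12 s: 2 × 3 = 6 cm
12–13 s: -2 × 1 = -2 cm
Net displacement = -5 cm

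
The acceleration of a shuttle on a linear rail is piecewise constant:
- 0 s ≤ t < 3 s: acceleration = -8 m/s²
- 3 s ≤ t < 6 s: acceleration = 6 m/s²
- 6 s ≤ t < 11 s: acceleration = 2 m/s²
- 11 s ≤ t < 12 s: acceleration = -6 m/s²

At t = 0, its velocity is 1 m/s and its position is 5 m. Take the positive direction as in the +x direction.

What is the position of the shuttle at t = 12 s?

On each constant-a segment, Δv = aΔt and Δx = v₀Δt + ½aΔt²; chain segment to segment.
0–3 s: v starts 1 m/s; Δx = 1·3 + ½·-8·3² = -33 m; v ends -23 m/s.
3–6 s: v starts -23 m/s; Δx = -23·3 + ½·6·3² = -42 m; v ends -5 m/s.
6–11 s: v starts -5 m/s; Δx = -5·5 + ½·2·5² = 0 m; v ends 5 m/s.
11–12 s: v starts 5 m/s; Δx = 5·1 + ½·-6·1² = 2 m; v ends -1 m/s.
x(12) = 5 + Σ Δx = -68 m.

-68 m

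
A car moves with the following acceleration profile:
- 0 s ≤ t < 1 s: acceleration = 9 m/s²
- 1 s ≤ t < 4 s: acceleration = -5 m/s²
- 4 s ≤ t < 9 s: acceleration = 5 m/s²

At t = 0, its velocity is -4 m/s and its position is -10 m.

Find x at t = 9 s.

On each constant-a segment, Δv = aΔt and Δx = v₀Δt + ½aΔt²; chain segment to segment.
0–1 s: v starts -4 m/s; Δx = -4·1 + ½·9·1² = 0.5 m; v ends 5 m/s.
1–4 s: v starts 5 m/s; Δx = 5·3 + ½·-5·3² = -7.5 m; v ends -10 m/s.
4–9 s: v starts -10 m/s; Δx = -10·5 + ½·5·5² = 12.5 m; v ends 15 m/s.
x(9) = -10 + Σ Δx = -4.5 m.

-4.5 m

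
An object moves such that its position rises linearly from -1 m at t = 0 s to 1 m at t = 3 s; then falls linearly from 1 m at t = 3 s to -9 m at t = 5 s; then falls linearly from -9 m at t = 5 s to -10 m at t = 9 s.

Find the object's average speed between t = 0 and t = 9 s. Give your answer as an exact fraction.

13/9 m/s

Average speed = (total path length)/(elapsed time); on a piecewise-linear x-t graph the path length is Σ|Δx|.
0–3 s: |Δx| = |1 − -1| = 2 m
3–5 s: |Δx| = |-9 − 1| = 10 m
5–9 s: |Δx| = |-10 − -9| = 1 m
Total path = 13 m; average speed = 13/9 = 13/9 m/s.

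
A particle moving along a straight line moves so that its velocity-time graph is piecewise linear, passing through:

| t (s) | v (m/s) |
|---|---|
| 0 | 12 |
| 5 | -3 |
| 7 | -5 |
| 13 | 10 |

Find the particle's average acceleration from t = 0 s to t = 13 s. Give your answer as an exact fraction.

-2/13 m/s²

Average acceleration = Δv/Δt = (10 − 12)/(13 − 0) = -2/13 m/s².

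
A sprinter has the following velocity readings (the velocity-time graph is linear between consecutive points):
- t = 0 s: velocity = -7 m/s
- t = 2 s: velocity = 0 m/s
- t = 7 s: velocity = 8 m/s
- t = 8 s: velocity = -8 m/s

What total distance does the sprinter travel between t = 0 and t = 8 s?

31 m

Distance (not displacement) is the total path length: add the absolute areas under v-t.
0–2 s: |½(-7 + 0)(2)| = 7 m
2–7 s: |½(0 + 8)(5)| = 20 m
7–8 s: v = 0 at t = 7.5 s; triangle areas 2 + 2 = 4 m
Total distance = 31 m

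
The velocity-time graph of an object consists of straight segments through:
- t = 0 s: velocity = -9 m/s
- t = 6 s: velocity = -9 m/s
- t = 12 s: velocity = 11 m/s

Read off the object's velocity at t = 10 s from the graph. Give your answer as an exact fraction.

On 6–12 s the graph is linear from -9 to 11 m/s: v(10) = -9 + (11 − -9)·(10 − 6)/(12 − 6) = 13/3 m/s.

13/3 m/s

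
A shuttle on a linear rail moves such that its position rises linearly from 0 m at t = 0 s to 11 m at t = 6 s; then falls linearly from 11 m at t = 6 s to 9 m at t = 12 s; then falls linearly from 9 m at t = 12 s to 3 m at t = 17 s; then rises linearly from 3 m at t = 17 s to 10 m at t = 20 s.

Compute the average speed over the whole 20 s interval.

1.3 m/s

Average speed = (total path length)/(elapsed time); on a piecewise-linear x-t graph the path length is Σ|Δx|.
0–6 s: |Δx| = |11 − 0| = 11 m
6–12 s: |Δx| = |9 − 11| = 2 m
12–17 s: |Δx| = |3 − 9| = 6 m
17–20 s: |Δx| = |10 − 3| = 7 m
Total path = 26 m; average speed = 26/20 = 1.3 m/s.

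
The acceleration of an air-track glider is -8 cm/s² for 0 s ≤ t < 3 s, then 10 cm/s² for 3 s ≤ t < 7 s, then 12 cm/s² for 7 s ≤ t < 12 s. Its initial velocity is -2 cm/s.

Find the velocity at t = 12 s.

74 cm/s

Δv equals the area under the a-t graph; then v = v₀ + Δv.
0–3 s: -8 × 3 = -24 cm/s
3–7 s: 10 × 4 = 40 cm/s
7–12 s: 12 × 5 = 60 cm/s
Δv = 76 cm/s, so v(12) = -2 + (76) = 74 cm/s.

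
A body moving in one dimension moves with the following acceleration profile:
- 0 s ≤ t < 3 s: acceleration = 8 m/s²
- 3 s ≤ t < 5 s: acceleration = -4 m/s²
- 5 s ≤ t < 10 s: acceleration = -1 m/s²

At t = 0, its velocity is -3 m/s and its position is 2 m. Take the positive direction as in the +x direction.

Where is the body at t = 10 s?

On each constant-a segment, Δv = aΔt and Δx = v₀Δt + ½aΔt²; chain segment to segment.
0–3 s: v starts -3 m/s; Δx = -3·3 + ½·8·3² = 27 m; v ends 21 m/s.
3–5 s: v starts 21 m/s; Δx = 21·2 + ½·-4·2² = 34 m; v ends 13 m/s.
5–10 s: v starts 13 m/s; Δx = 13·5 + ½·-1·5² = 52.5 m; v ends 8 m/s.
x(10) = 2 + Σ Δx = 115.5 m.

115.5 m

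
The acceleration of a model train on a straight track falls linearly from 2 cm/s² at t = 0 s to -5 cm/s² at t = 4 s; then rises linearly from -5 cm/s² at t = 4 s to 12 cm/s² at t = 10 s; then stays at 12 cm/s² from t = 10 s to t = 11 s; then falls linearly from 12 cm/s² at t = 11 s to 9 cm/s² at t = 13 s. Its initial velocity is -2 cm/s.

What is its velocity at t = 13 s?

46 cm/s

Δv equals the area under the a-t graph; then v = v₀ + Δv.
0–4 s: ½(2 + -5)(4) = -6 cm/s
4–10 s: ½(-5 + 12)(6) = 21 cm/s
10–11 s: 12 × 1 = 12 cm/s
11–13 s: ½(12 + 9)(2) = 21 cm/s
Δv = 48 cm/s, so v(13) = -2 + (48) = 46 cm/s.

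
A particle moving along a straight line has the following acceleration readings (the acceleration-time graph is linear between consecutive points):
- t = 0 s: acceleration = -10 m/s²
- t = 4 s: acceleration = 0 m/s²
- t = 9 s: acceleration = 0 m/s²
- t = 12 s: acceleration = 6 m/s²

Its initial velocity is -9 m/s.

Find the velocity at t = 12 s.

Δv equals the area under the a-t graph; then v = v₀ + Δv.
0–4 s: ½(-10 + 0)(4) = -20 m/s
4–9 s: 0 × 5 = 0 m/s
9–12 s: ½(0 + 6)(3) = 9 m/s
Δv = -11 m/s, so v(12) = -9 + (-11) = -20 m/s.

-20 m/s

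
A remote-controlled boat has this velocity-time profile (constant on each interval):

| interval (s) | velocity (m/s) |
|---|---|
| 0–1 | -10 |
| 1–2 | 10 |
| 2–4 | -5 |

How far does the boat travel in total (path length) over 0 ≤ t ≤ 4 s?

Total distance travelled is ∫|v| dt — sum the magnitudes of each area piece.
0–1 s: |-10| × 1 = 10 m
1–2 s: |10| × 1 = 10 m
2–4 s: |-5| × 2 = 10 m
Total distance = 30 m

30 m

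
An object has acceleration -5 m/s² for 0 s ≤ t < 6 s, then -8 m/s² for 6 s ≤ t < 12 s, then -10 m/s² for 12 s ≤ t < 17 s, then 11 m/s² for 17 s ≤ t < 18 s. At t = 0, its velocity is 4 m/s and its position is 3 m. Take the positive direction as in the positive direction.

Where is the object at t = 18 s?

On each constant-a segment, Δv = aΔt and Δx = v₀Δt + ½aΔt²; chain segment to segment.
0–6 s: v starts 4 m/s; Δx = 4·6 + ½·-5·6² = -66 m; v ends -26 m/s.
6–12 s: v starts -26 m/s; Δx = -26·6 + ½·-8·6² = -300 m; v ends -74 m/s.
12–17 s: v starts -74 m/s; Δx = -74·5 + ½·-10·5² = -495 m; v ends -124 m/s.
17–18 s: v starts -124 m/s; Δx = -124·1 + ½·11·1² = -118.5 m; v ends -113 m/s.
x(18) = 3 + Σ Δx = -976.5 m.

-976.5 m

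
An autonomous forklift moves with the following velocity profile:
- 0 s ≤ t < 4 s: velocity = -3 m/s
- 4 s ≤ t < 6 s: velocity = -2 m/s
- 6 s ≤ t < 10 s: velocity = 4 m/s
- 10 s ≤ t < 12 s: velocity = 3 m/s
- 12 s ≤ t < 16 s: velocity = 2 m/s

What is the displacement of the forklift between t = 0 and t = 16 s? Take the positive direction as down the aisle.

14 m

Displacement is the signed area under the v-t curve.
0–4 s: -3 × 4 = -12 m
4–6 s: -2 × 2 = -4 m
6–10 s: 4 × 4 = 16 m
10–12 s: 3 × 2 = 6 m
12–16 s: 2 × 4 = 8 m
Net displacement = 14 m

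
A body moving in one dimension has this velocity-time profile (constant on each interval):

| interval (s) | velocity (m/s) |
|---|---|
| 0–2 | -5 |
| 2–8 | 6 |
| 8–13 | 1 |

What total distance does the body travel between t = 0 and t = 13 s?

51 m

Total distance travelled is ∫|v| dt — sum the magnitudes of each area piece.
0–2 s: |-5| × 2 = 10 m
2–8 s: |6| × 6 = 36 m
8–13 s: |1| × 5 = 5 m
Total distance = 51 m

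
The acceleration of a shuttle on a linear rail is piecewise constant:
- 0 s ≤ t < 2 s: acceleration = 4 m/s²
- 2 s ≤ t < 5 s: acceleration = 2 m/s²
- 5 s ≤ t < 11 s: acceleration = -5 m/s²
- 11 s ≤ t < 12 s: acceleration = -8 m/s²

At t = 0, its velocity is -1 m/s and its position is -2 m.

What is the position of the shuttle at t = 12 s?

1 m

On each constant-a segment, Δv = aΔt and Δx = v₀Δt + ½aΔt²; chain segment to segment.
0–2 s: v starts -1 m/s; Δx = -1·2 + ½·4·2² = 6 m; v ends 7 m/s.
2–5 s: v starts 7 m/s; Δx = 7·3 + ½·2·3² = 30 m; v ends 13 m/s.
5–11 s: v starts 13 m/s; Δx = 13·6 + ½·-5·6² = -12 m; v ends -17 m/s.
11–12 s: v starts -17 m/s; Δx = -17·1 + ½·-8·1² = -21 m; v ends -25 m/s.
x(12) = -2 + Σ Δx = 1 m.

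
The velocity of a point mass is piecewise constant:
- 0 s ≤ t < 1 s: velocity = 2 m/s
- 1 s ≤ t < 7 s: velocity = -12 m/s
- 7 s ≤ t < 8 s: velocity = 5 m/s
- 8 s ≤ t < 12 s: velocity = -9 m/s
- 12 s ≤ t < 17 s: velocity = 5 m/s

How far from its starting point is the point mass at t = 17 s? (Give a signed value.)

Displacement is the signed area under the v-t curve.
0–1 s: 2 × 1 = 2 m
1–7 s: -12 × 6 = -72 m
7–8 s: 5 × 1 = 5 m
8–12 s: -9 × 4 = -36 m
12–17 s: 5 × 5 = 25 m
Net displacement = -76 m

-76 m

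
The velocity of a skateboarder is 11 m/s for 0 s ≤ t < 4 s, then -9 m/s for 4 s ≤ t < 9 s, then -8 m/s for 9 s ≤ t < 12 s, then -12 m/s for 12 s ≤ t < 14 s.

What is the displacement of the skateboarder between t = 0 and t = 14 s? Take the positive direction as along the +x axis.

Net displacement equals the area under the velocity-time graph (areas below the axis count negative).
0–4 s: 11 × 4 = 44 m
4–9 s: -9 × 5 = -45 m
9–12 s: -8 × 3 = -24 m
12–14 s: -12 × 2 = -24 m
Net displacement = -49 m

-49 m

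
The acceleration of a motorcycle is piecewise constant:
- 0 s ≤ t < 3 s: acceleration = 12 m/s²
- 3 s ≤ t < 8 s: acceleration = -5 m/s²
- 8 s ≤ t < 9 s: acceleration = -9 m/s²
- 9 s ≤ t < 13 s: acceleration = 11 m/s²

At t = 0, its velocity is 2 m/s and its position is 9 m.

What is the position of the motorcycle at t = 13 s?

309 m

On each constant-a segment, Δv = aΔt and Δx = v₀Δt + ½aΔt²; chain segment to segment.
0–3 s: v starts 2 m/s; Δx = 2·3 + ½·12·3² = 60 m; v ends 38 m/s.
3–8 s: v starts 38 m/s; Δx = 38·5 + ½·-5·5² = 127.5 m; v ends 13 m/s.
8–9 s: v starts 13 m/s; Δx = 13·1 + ½·-9·1² = 8.5 m; v ends 4 m/s.
9–13 s: v starts 4 m/s; Δx = 4·4 + ½·11·4² = 104 m; v ends 48 m/s.
x(13) = 9 + Σ Δx = 309 m.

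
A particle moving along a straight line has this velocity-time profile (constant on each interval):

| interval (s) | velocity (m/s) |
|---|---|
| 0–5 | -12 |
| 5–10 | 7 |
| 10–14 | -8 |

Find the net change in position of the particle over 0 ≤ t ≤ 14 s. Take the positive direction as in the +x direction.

-57 m

Net displacement equals the area under the velocity-time graph (areas below the axis count negative).
0–5 s: -12 × 5 = -60 m
5–10 s: 7 × 5 = 35 m
10–14 s: -8 × 4 = -32 m
Net displacement = -57 m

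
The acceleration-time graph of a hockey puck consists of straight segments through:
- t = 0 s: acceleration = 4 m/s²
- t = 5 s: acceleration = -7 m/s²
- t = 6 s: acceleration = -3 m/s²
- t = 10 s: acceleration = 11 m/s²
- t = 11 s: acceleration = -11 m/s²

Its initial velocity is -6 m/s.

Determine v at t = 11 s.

Δv equals the area under the a-t graph; then v = v₀ + Δv.
0–5 s: ½(4 + -7)(5) = -7.5 m/s
5–6 s: ½(-7 + -3)(1) = -5 m/s
6–10 s: ½(-3 + 11)(4) = 16 m/s
10–11 s: ½(11 + -11)(1) = 0 m/s
Δv = 3.5 m/s, so v(11) = -6 + (3.5) = -2.5 m/s.

-2.5 m/s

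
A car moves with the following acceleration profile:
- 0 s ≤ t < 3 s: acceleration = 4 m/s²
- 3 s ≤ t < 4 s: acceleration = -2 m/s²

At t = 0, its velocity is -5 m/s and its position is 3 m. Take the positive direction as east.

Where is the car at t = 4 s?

12 m

On each constant-a segment, Δv = aΔt and Δx = v₀Δt + ½aΔt²; chain segment to segment.
0–3 s: v starts -5 m/s; Δx = -5·3 + ½·4·3² = 3 m; v ends 7 m/s.
3–4 s: v starts 7 m/s; Δx = 7·1 + ½·-2·1² = 6 m; v ends 5 m/s.
x(4) = 3 + Σ Δx = 12 m.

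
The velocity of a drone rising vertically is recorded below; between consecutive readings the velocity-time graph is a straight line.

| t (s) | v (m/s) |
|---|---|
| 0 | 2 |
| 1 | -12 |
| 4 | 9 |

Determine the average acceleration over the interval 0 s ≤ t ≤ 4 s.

Average acceleration = Δv/Δt = (9 − 2)/(4 − 0) = 1.75 m/s².

1.75 m/s²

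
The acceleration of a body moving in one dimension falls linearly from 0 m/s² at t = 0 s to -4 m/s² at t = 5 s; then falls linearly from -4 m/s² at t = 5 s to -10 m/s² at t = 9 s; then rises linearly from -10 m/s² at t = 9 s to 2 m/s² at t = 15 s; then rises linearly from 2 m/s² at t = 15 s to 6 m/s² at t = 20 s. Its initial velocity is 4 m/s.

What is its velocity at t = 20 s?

-38 m/s

Δv equals the area under the a-t graph; then v = v₀ + Δv.
0–5 s: ½(0 + -4)(5) = -10 m/s
5–9 s: ½(-4 + -10)(4) = -28 m/s
9–15 s: ½(-10 + 2)(6) = -24 m/s
15–20 s: ½(2 + 6)(5) = 20 m/s
Δv = -42 m/s, so v(20) = 4 + (-42) = -38 m/s.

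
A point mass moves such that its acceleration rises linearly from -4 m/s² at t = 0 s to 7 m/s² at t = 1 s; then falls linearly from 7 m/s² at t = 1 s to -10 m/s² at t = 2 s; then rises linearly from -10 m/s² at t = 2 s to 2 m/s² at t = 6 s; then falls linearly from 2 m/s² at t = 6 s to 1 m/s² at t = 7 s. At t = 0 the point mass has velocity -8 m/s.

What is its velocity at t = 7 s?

Δv equals the area under the a-t graph; then v = v₀ + Δv.
0–1 s: ½(-4 + 7)(1) = 1.5 m/s
1–2 s: ½(7 + -10)(1) = -1.5 m/s
2–6 s: ½(-10 + 2)(4) = -16 m/s
6–7 s: ½(2 + 1)(1) = 1.5 m/s
Δv = -14.5 m/s, so v(7) = -8 + (-14.5) = -22.5 m/s.

-22.5 m/s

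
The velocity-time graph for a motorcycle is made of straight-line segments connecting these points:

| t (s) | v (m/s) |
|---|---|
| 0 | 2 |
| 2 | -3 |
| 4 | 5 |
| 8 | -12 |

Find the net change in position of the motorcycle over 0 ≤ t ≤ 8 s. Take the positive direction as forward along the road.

Displacement is the signed area under the v-t curve.
0–2 s: ½(2 + -3)(2) = -1 m
2–4 s: ½(-3 + 5)(2) = 2 m
4–8 s: ½(5 + -12)(4) = -14 m
Net displacement = -13 m

-13 m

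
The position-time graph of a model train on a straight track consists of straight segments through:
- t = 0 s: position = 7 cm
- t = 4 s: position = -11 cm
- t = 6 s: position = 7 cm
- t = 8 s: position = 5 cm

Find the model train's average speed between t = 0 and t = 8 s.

Average speed = (total path length)/(elapsed time); on a piecewise-linear x-t graph the path length is Σ|Δx|.
0–4 s: |Δx| = |-11 − 7| = 18 cm
4–6 s: |Δx| = |7 − -11| = 18 cm
6–8 s: |Δx| = |5 − 7| = 2 cm
Total path = 38 cm; average speed = 38/8 = 4.75 cm/s.

4.75 cm/s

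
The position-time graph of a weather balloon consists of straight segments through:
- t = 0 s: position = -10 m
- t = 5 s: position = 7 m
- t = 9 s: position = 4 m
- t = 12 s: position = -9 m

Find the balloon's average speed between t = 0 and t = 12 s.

Average speed = (total path length)/(elapsed time); on a piecewise-linear x-t graph the path length is Σ|Δx|.
0–5 s: |Δx| = |7 − -10| = 17 m
5–9 s: |Δx| = |4 − 7| = 3 m
9–12 s: |Δx| = |-9 − 4| = 13 m
Total path = 33 m; average speed = 33/12 = 2.75 m/s.

2.75 m/s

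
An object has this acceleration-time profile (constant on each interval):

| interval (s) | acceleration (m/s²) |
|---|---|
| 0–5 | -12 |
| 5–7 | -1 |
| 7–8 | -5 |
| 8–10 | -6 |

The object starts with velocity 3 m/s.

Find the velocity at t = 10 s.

-76 m/s

Δv equals the area under the a-t graph; then v = v₀ + Δv.
0–5 s: -12 × 5 = -60 m/s
5–7 s: -1 × 2 = -2 m/s
7–8 s: -5 × 1 = -5 m/s
8–10 s: -6 × 2 = -12 m/s
Δv = -79 m/s, so v(10) = 3 + (-79) = -76 m/s.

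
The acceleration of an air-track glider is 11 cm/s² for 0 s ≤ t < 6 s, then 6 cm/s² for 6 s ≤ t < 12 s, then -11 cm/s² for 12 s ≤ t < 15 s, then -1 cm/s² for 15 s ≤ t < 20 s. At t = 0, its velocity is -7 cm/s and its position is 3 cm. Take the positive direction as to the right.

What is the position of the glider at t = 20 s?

1154 cm

On each constant-a segment, Δv = aΔt and Δx = v₀Δt + ½aΔt²; chain segment to segment.
0–6 s: v starts -7 cm/s; Δx = -7·6 + ½·11·6² = 156 cm; v ends 59 cm/s.
6–12 s: v starts 59 cm/s; Δx = 59·6 + ½·6·6² = 462 cm; v ends 95 cm/s.
12–15 s: v starts 95 cm/s; Δx = 95·3 + ½·-11·3² = 235.5 cm; v ends 62 cm/s.
15–20 s: v starts 62 cm/s; Δx = 62·5 + ½·-1·5² = 297.5 cm; v ends 57 cm/s.
x(20) = 3 + Σ Δx = 1154 cm.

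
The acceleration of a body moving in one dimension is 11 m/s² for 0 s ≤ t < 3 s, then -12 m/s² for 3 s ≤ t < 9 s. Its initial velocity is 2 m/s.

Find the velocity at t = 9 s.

-37 m/s

Δv equals the area under the a-t graph; then v = v₀ + Δv.
0–3 s: 11 × 3 = 33 m/s
3–9 s: -12 × 6 = -72 m/s
Δv = -39 m/s, so v(9) = 2 + (-39) = -37 m/s.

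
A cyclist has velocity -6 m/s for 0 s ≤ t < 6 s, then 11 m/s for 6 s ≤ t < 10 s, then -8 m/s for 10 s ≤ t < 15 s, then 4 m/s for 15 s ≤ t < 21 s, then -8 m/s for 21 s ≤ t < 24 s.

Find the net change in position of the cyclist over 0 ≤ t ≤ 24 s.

Net displacement equals the area under the velocity-time graph (areas below the axis count negative).
0–6 s: -6 × 6 = -36 m
6–10 s: 11 × 4 = 44 m
10–15 s: -8 × 5 = -40 m
15–21 s: 4 × 6 = 24 m
21–24 s: -8 × 3 = -24 m
Net displacement = -32 m

-32 m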